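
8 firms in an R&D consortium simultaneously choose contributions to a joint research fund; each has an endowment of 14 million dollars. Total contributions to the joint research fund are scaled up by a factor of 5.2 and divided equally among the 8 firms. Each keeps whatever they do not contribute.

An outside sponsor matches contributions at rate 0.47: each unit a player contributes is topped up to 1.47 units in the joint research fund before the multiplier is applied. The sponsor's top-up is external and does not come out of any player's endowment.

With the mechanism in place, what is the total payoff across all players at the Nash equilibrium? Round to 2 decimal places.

Even with the mechanism, each unit contributed returns only 5.2 × 1.47 / 8 = 0.9555 per unit of net cost, so contributing nothing is still dominant.
Everyone keeps their endowment and the group total is 8 × 14 = 112.

112.00 million dollars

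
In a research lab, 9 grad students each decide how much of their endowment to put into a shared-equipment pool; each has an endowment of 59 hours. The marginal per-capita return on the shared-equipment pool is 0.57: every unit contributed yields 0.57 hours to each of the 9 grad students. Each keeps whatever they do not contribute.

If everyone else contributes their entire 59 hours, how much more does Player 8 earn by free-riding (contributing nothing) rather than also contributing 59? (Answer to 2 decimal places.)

Switching from a contribution of 59 to 0 lets Player 8 keep an extra 59 hours, but lowers the shared-equipment pool by 59, which costs Player 8 their own share of that drop: 0.57 × 59 = 33.63.
Net gain = 59 − 33.63 = 25.37. The private return per contributed unit (0.57) is below 1, so free-riding is indeed the best response regardless of what the others do.

25.37 hours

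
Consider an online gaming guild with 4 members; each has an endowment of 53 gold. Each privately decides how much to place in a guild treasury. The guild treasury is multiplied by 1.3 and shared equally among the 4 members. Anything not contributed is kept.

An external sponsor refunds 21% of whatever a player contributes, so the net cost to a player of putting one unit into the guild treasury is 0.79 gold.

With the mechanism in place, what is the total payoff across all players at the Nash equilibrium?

212.00 gold

The effective private return is (1.3/4) / 0.79 = 0.4114, which is still under 1, so the mechanism doesn't change anyone's dominant strategy: zero contribution.
At the Nash equilibrium no one contributes; group total payoff = 4 × 53 = 212.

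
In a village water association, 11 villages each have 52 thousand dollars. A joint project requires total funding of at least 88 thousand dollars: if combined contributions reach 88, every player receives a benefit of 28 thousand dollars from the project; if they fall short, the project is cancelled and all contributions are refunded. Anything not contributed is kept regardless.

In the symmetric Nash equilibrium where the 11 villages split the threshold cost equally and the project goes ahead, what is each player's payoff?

Equal share of the threshold: 88/11 = 8.
At this profile no one gains by cutting their contribution: any cut drops the total below 88, the project is cancelled, contributions are refunded, and the deviator ends with 52, which is less than 52 − 8 + 28 = 72. Contributing more than 8 just wastes the excess. So contributing exactly 8 is a best response.
Each player's payoff: 52 − 8 + 28 = 72.

72 thousand dollars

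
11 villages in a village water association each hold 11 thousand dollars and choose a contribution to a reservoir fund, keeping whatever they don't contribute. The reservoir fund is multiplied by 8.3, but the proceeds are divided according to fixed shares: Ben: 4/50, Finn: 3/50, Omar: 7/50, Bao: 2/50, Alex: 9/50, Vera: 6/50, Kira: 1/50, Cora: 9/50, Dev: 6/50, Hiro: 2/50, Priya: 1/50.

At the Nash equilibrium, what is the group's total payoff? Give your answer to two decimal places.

361.90 thousand dollars

A player with share s gets back 8.3·s per unit contributed, so full contribution is dominant for anyone with s > 1/8.3 = 0.1205 and zero contribution is dominant for anyone below.
The shares above 0.1205 belong to Omar, Alex and Cora, contributing 11 each; the remaining 8 contribute 0. Total contributed: 33.
The reservoir fund pays out 8.3 × 33 = 273.90 in total (split across the unequal shares, but the aggregate is all that matters for the group sum).
The 8 free-riders keep 11 each, adding 88. Group total = 88 + 273.90 = 361.90.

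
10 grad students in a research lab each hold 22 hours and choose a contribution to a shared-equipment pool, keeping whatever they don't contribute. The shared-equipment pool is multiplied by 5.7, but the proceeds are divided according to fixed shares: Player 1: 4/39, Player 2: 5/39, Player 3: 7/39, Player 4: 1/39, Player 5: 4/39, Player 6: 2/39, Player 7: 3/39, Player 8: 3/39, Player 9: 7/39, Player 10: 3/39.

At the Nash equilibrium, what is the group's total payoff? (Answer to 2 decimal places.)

426.80 hours

For player j, contributing a unit is worthwhile iff 5.7 × (j's share) ≥ 1, i.e. iff j's share is at least 0.1754.
Player 3 and Player 9 clear that bar, contributing 22 each; the remaining 8 contribute 0. Total contributed: 44.
The shared-equipment pool pays out 5.7 × 44 = 250.80 in total (split across the unequal shares, but the aggregate is all that matters for the group sum).
The 8 free-riders keep 22 each, adding 176. Group total = 176 + 250.80 = 426.80.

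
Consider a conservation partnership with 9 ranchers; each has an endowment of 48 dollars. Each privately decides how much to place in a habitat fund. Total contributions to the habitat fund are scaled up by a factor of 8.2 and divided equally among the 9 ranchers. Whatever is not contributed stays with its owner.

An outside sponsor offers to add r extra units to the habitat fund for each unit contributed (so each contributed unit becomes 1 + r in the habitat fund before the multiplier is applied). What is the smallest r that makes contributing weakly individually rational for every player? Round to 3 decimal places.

With matching at rate r, one contributed unit becomes (1 + r) in the habitat fund and returns 8.2 × (1 + r) / 9 to the contributor.
Setting this equal to 1: 1 + r = 9/8.2 = 1.0976.
So the minimum matching rate is r = 1.0976 − 1 = 0.098.

0.098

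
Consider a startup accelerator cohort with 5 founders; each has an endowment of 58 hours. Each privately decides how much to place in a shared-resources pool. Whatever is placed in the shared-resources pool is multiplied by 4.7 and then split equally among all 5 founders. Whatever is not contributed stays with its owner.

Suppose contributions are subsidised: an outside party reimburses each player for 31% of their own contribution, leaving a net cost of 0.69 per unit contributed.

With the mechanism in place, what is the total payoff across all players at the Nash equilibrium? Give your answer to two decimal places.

1452.90 hours

The effective private return per unit is now (4.7/5) / 0.69 = 1.3623 > 1, so every player's dominant strategy flips to full contribution.
So the Nash equilibrium is full contribution by all 5; the group earns 5 × (58 × 0.31 + 4.7 × 58) = 1452.90.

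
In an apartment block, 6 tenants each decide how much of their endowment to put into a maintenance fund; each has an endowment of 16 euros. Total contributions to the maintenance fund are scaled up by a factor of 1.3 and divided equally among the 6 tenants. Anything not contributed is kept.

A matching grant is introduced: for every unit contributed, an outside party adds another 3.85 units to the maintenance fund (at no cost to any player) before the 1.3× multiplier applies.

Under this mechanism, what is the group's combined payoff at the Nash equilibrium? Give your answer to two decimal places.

605.28 euros

With the mechanism, a contributed unit returns 1.3 × 4.85 / 6 = 1.0508 per unit of net cost to the contributor — now above 1 — so contributing fully is weakly dominant for every player.
At the Nash equilibrium everyone contributes 16. Group total payoff = 1.3 × 4.85 × 96 = 605.28.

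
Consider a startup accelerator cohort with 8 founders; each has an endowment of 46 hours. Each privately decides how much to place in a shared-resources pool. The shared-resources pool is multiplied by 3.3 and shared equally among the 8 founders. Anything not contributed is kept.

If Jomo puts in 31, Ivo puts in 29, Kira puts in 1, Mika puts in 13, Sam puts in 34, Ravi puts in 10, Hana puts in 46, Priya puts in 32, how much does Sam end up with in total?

92.85 hours

Total contributed: 31 + 29 + 1 + 13 + 34 + 10 + 46 + 32 = 196.
Each receives 3.3 × 196 / 8 = 80.85 from the shared-resources pool.
Sam keeps 46 − 34 = 12, so Sam's payoff is 12 + 80.85 = 92.85.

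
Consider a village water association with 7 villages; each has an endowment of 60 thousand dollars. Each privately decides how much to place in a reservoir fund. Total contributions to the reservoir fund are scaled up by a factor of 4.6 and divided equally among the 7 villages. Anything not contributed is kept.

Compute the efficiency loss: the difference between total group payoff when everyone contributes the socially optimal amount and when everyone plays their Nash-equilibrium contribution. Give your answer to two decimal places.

Each contributed unit returns 4.6/7 = 0.6571 to its contributor — below 1 — so contributing 0 is dominant for every player. At the Nash equilibrium everyone keeps their 60, and the group total is 7 × 60 = 420.
Each contributed unit returns 4.600 to the group as a whole (0.6571 to each of 7 players), which exceeds 1, so the social optimum is full contribution: group total = 4.600 × 420 = 1932.00.
Efficiency loss = 1932.00 − 420 = 1512.00.

1512.00 thousand dollars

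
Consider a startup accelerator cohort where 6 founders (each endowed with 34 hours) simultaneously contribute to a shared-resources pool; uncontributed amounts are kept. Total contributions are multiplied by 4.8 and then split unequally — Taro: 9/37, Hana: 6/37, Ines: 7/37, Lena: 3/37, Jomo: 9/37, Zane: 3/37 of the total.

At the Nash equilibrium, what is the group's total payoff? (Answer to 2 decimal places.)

A player with share s gets back 4.8·s per unit contributed, so full contribution is dominant for anyone with s > 1/4.8 = 0.2083 and zero contribution is dominant for anyone below.
Taro and Jomo clear that bar, contributing 34 each; the remaining 4 contribute 0. Total contributed: 68.
The shared-resources pool pays out 4.8 × 68 = 326.40 in total (split across the unequal shares, but the aggregate is all that matters for the group sum).
The 4 free-riders keep 34 each, adding 136. Group total = 136 + 326.40 = 462.40.

462.40 hours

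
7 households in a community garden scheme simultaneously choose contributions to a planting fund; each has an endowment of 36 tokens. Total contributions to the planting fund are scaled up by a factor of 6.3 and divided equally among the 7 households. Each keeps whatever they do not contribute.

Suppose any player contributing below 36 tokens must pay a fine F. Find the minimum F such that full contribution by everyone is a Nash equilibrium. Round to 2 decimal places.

Given the others contribute fully, the best deviation is to contribute 0 (any partial contribution still incurs the fine and gives up units whose private return 0.9000 is below 1).
Deviating from 36 to 0 saves 36 tokens but forfeits the deviator's share of the drop in the planting fund: 6.3/7 × 36 = 32.40.
So the deviation gain is 36 − 32.40 = 3.60, and the fine must be at least 3.60 tokens to wipe it out.

3.60 tokens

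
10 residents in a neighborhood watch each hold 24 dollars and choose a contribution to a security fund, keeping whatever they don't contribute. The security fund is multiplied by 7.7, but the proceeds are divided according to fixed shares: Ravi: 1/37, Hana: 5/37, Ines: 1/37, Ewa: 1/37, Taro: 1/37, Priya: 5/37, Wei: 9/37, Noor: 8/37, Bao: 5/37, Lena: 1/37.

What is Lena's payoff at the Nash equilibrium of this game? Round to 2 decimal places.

48.97 dollars

For player j, contributing a unit is worthwhile iff 7.7 × (j's share) ≥ 1, i.e. iff j's share is at least 0.1299.
The shares above 0.1299 belong to Hana, Priya, Wei, Noor and Bao, contributing 24 each; the remaining 5 contribute 0. Total contributed: 120.
Lena keeps 24 and receives 7.7 × 120 × 1/37 = 24.97 from the security fund, for a payoff of 48.97.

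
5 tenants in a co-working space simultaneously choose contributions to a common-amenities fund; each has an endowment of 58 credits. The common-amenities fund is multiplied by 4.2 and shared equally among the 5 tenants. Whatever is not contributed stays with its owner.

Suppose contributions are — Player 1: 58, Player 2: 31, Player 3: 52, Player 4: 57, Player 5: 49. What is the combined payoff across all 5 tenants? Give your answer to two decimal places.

1080.40 credits

Total contributed: 58 + 31 + 52 + 57 + 49 = 247; total kept: 5 × 58 − 247 = 43.
The common-amenities fund pays out 4.2 × 247 = 1037.40 in aggregate.
Group total = 43 + 1037.40 = 1080.40.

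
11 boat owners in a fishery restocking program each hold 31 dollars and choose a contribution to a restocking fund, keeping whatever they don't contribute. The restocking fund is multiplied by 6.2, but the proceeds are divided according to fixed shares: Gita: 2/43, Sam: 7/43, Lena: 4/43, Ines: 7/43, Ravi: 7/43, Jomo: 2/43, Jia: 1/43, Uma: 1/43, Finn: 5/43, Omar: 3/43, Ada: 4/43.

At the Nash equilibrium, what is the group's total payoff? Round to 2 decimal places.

A player with share s gets back 6.2·s per unit contributed, so full contribution is dominant for anyone with s > 1/6.2 = 0.1613 and zero contribution is dominant for anyone below.
Sam, Ines and Ravi clear that bar, contributing 31 each; the remaining 8 contribute 0. Total contributed: 93.
The restocking fund pays out 6.2 × 93 = 576.60 in total (split across the unequal shares, but the aggregate is all that matters for the group sum).
The 8 free-riders keep 31 each, adding 248. Group total = 248 + 576.60 = 824.60.

824.60 dollars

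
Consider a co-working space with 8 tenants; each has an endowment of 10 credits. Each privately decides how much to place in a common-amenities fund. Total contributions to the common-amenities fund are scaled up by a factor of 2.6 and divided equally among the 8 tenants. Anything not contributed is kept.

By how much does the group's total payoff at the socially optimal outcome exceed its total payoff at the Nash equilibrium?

Each contributed unit returns 2.6/8 = 0.3250 to its contributor — below 1 — so contributing 0 is dominant for every player. At the Nash equilibrium everyone keeps their 10, and the group total is 8 × 10 = 80.
Each contributed unit returns 2.600 to the group as a whole (0.3250 to each of 8 players), which exceeds 1, so the social optimum is full contribution: group total = 2.600 × 80 = 208.00.
Efficiency loss = 208.00 − 80 = 128.00.

128.00 credits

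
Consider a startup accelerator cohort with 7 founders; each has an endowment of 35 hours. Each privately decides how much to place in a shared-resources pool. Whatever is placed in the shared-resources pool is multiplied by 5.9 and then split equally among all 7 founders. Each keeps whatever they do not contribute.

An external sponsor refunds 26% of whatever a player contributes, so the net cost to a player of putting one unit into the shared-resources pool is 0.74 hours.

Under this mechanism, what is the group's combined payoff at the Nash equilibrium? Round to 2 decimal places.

1509.20 hours

The effective private return per unit is now (5.9/7) / 0.74 = 1.1390 > 1, so every player's dominant strategy flips to full contribution.
At the Nash equilibrium everyone contributes 35. Group total payoff = 7 × (35 × 0.26 + 5.9 × 35) = 1509.20.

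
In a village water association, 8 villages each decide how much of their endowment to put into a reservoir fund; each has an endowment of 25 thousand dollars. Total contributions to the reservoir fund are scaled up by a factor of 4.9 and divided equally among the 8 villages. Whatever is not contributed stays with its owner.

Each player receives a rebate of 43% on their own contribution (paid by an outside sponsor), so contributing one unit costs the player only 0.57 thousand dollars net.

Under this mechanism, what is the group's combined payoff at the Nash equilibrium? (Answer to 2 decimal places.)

1066.00 thousand dollars

With the mechanism, a contributed unit returns (4.9/8) / 0.57 = 1.0746 per unit of net cost to the contributor — now above 1 — so contributing fully is weakly dominant for every player.
So the Nash equilibrium is full contribution by all 8; the group earns 8 × (25 × 0.43 + 4.9 × 25) = 1066.00.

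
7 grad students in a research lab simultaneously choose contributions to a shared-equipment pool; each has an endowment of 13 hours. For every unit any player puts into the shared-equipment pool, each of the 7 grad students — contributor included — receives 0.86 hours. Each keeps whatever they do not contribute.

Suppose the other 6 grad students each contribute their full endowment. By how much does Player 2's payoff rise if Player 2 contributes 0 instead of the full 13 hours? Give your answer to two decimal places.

1.82 hours

Switching from a contribution of 13 to 0 lets Player 2 keep an extra 13 hours, but lowers the shared-equipment pool by 13, which costs Player 2 their own share of that drop: 0.86 × 13 = 11.18.
Net gain = 13 − 11.18 = 1.82. The private return per contributed unit (0.86) is below 1, so free-riding is indeed the best response regardless of what the others do.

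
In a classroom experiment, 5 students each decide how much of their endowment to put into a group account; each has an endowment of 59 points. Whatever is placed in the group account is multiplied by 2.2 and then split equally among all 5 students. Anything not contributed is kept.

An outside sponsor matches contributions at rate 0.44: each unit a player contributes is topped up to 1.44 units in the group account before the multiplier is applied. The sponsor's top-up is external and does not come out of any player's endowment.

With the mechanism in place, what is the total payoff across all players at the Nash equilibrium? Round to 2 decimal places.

295.00 points

With the mechanism, a contributed unit returns 2.2 × 1.44 / 5 = 0.6336 per unit of net cost — still below 1 — so contributing 0 remains dominant for every player.
Everyone keeps their endowment and the group total is 5 × 59 = 295.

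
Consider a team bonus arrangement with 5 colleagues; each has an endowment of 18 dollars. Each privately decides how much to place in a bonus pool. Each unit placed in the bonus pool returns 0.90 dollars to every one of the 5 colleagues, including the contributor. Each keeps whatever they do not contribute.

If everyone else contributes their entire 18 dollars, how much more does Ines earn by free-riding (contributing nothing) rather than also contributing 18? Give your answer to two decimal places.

1.80 dollars

Switching from a contribution of 18 to 0 lets Ines keep an extra 18 dollars, but lowers the bonus pool by 18, which costs Ines their own share of that drop: 0.90 × 18 = 16.20.
Net gain = 18 − 16.20 = 1.80. The private return per contributed unit (0.90) is below 1, so free-riding is indeed the best response regardless of what the others do.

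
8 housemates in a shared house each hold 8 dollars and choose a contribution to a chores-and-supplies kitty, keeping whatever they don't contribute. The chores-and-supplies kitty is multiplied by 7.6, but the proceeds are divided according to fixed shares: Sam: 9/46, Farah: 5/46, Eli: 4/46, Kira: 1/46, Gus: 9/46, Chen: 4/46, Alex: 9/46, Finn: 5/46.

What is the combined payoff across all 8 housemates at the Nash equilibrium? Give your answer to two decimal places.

Player j's private return per contributed unit is 7.6 × (j's share). Contributing is weakly dominant for j when that share is at least 1/7.6 = 0.1316, and contributing 0 is dominant otherwise.
Sam, Gus and Alex clear that bar, contributing 8 each; the remaining 5 contribute 0. Total contributed: 24.
The chores-and-supplies kitty pays out 7.6 × 24 = 182.40 in total (split across the unequal shares, but the aggregate is all that matters for the group sum).
The 5 free-riders keep 8 each, adding 40. Group total = 40 + 182.40 = 222.40.

222.40 dollars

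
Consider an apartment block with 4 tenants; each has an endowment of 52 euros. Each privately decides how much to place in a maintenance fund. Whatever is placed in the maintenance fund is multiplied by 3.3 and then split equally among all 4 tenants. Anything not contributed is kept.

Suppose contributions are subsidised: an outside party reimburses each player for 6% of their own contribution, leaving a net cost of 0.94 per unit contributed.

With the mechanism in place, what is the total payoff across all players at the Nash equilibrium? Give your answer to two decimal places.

Even with the mechanism, each unit contributed returns only (3.3/4) / 0.94 = 0.8777 per unit of net cost, so contributing nothing is still dominant.
At the Nash equilibrium no one contributes; group total payoff = 4 × 52 = 208.

208.00 euros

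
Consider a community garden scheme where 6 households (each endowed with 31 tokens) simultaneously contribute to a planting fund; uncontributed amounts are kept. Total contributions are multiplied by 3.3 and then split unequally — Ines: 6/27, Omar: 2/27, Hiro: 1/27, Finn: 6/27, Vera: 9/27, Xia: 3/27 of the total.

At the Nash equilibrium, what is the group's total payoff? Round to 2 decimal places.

A player with share s gets back 3.3·s per unit contributed, so full contribution is dominant for anyone with s > 1/3.3 = 0.3030 and zero contribution is dominant for anyone below.
Only Vera (9/27) clears that bar, contributing 31; the remaining 5 contribute 0. Total contributed: 31.
The planting fund pays out 3.3 × 31 = 102.30 in total (split across the unequal shares, but the aggregate is all that matters for the group sum).
The 5 free-riders keep 31 each, adding 155. Group total = 155 + 102.30 = 257.30.

257.30 tokens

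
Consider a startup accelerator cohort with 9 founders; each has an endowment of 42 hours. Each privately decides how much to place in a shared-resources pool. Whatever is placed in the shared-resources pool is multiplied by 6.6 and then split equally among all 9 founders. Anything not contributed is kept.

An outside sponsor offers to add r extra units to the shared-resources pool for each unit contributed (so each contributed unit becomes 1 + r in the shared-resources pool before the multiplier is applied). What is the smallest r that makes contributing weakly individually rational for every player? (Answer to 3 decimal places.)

With matching at rate r, one contributed unit becomes (1 + r) in the shared-resources pool and returns 6.6 × (1 + r) / 9 to the contributor.
Setting this equal to 1: 1 + r = 9/6.6 = 1.3636.
So the minimum matching rate is r = 1.3636 − 1 = 0.364.

0.364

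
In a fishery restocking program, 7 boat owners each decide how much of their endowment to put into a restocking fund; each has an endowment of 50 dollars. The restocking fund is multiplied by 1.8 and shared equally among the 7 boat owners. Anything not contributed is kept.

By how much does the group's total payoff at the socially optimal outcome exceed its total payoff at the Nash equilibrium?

Each contributed unit returns 1.8/7 = 0.2571 to its contributor — below 1 — so contributing 0 is dominant for every player. At the Nash equilibrium everyone keeps their 50, and the group total is 7 × 50 = 350.
Each contributed unit returns 1.800 to the group as a whole (0.2571 to each of 7 players), which exceeds 1, so the social optimum is full contribution: group total = 1.800 × 350 = 630.00.
Efficiency loss = 630.00 − 350 = 280.00.

280.00 dollars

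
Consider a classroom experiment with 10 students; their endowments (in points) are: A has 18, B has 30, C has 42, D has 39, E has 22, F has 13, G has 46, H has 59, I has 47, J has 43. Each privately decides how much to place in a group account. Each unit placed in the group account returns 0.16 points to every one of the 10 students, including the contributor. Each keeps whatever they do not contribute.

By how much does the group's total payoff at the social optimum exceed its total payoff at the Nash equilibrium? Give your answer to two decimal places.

The private return per contributed unit is 0.16 < 1 for everyone, so the Nash equilibrium is zero contribution and the group total is Σ E_j = 18 + 30 + 42 + 39 + 22 + 13 + 46 + 59 + 47 + 43 = 359.
Each contributed unit returns 1.600 to the group, so the social optimum is full contribution by everyone: group total = 1.600 × 359 = 574.40.
Efficiency loss = (1.600 − 1) × 359 = 215.40.

215.40 points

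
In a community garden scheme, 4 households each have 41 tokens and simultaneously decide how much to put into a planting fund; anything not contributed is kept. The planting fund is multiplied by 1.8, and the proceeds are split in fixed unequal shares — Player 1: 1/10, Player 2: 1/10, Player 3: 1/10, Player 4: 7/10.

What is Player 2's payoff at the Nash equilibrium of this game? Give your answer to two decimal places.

48.38 tokens

Player j's private return per contributed unit is 1.8 × (j's share). Contributing is weakly dominant for j when that share is at least 1/1.8 = 0.5556, and contributing 0 is dominant otherwise.
Player 4 alone (share 7/10) is above the threshold, contributing 41; the remaining 3 contribute 0. Total contributed: 41.
Player 2 keeps 41 and receives 1.8 × 41 × 1/10 = 7.38 from the planting fund, for a payoff of 48.38.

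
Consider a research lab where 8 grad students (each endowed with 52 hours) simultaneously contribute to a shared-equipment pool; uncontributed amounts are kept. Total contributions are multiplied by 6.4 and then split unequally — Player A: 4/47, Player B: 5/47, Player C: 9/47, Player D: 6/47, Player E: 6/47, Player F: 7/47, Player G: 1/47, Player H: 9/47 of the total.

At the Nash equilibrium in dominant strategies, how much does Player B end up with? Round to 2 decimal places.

Each unit j contributes comes back to j as 6.4 × (j's share), so j prefers to contribute only if that share exceeds 1/6.4 = 0.1563; otherwise keeping the unit dominates.
Player C and Player H clear that bar, contributing 52 each; the remaining 6 contribute 0. Total contributed: 104.
Player B keeps 52 and receives 6.4 × 104 × 5/47 = 70.81 from the shared-equipment pool, for a payoff of 122.81.

122.81 hours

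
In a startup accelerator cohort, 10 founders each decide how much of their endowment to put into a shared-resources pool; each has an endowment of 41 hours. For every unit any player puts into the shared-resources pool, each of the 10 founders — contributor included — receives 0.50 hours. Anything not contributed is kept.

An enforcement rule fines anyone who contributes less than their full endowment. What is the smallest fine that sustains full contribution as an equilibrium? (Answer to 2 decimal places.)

20.50 hours

Given the others contribute fully, the best deviation is to contribute 0 (any partial contribution still incurs the fine and gives up units whose private return 0.50 is below 1).
Deviating from 41 to 0 saves 41 hours but forfeits the deviator's share of the drop in the shared-resources pool: 0.50 × 41 = 20.50.
So the deviation gain is 41 − 20.50 = 20.50, and the fine must be at least 20.50 hours to wipe it out.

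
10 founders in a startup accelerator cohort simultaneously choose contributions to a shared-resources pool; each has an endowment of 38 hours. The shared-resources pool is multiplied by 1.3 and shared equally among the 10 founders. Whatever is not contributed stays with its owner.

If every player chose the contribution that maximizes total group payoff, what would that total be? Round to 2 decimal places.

Each contributed unit returns 1.300 to the group as a whole (0.1300 to each of 10 players), which exceeds 1, so the social optimum is full contribution: group total = 1.300 × 380 = 494.00.

494.00 hours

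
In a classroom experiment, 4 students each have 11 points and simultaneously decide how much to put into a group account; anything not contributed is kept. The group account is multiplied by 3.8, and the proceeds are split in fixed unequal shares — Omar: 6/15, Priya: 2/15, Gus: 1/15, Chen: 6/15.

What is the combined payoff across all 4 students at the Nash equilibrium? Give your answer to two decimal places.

105.60 points

For player j, contributing a unit is worthwhile iff 3.8 × (j's share) ≥ 1, i.e. iff j's share is at least 0.2632.
The shares above 0.2632 belong to Omar and Chen, contributing 11 each; the remaining 2 contribute 0. Total contributed: 22.
The group account pays out 3.8 × 22 = 83.60 in total (split across the unequal shares, but the aggregate is all that matters for the group sum).
The 2 free-riders keep 11 each, adding 22. Group total = 22 + 83.60 = 105.60.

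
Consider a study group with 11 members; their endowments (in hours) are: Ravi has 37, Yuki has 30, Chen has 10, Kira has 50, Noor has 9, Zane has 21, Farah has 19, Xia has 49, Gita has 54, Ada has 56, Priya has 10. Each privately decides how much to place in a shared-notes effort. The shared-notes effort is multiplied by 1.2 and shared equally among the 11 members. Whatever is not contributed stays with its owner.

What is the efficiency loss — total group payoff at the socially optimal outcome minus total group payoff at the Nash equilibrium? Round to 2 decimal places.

The private return per contributed unit is 1.2/11 = 0.1091 < 1 for every player regardless of endowment, so the Nash equilibrium is zero contribution and the group total is Σ E_j = 37 + 30 + 10 + 50 + 9 + 21 + 19 + 49 + 54 + 56 + 10 = 345.
Each contributed unit returns 1.200 to the group, so the social optimum is full contribution by everyone: group total = 1.200 × 345 = 414.00.
Efficiency loss = (1.200 − 1) × 345 = 69.00.

69.00 hours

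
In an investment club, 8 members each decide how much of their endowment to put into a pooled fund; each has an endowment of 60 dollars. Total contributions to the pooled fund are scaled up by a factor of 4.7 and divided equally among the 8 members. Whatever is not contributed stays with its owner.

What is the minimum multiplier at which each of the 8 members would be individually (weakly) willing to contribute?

8

A contributed unit returns (multiplier)/8 to its contributor.
This reaches 1 exactly when the multiplier is 8.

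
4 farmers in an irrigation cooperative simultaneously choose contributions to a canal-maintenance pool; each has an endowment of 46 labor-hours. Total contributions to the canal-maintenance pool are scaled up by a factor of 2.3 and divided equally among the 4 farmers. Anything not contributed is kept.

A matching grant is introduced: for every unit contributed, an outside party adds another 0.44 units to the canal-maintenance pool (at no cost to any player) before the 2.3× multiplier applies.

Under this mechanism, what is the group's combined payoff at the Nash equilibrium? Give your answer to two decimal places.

184.00 labor-hours

The effective private return is 2.3 × 1.44 / 4 = 0.8280, which is still under 1, so the mechanism doesn't change anyone's dominant strategy: zero contribution.
Everyone keeps their endowment and the group total is 4 × 46 = 184.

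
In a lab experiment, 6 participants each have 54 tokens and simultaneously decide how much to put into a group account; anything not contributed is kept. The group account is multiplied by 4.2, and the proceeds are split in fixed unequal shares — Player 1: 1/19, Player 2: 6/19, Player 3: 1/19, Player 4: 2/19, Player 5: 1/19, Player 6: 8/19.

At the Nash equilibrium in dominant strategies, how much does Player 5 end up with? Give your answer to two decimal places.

A player with share s gets back 4.2·s per unit contributed, so full contribution is dominant for anyone with s > 1/4.2 = 0.2381 and zero contribution is dominant for anyone below.
Player 2 and Player 6 are above the threshold, contributing 54 each; the remaining 4 contribute 0. Total contributed: 108.
Player 5 keeps 54 and receives 4.2 × 108 × 1/19 = 23.87 from the group account, for a payoff of 77.87.

77.87 tokens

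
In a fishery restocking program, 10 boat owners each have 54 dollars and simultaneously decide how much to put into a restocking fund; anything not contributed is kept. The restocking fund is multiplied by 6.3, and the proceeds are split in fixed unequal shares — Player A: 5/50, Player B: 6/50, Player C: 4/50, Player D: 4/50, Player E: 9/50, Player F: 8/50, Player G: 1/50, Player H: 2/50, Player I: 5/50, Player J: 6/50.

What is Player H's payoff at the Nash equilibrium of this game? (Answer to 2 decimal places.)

81.22 dollars

A player with share s gets back 6.3·s per unit contributed, so full contribution is dominant for anyone with s > 1/6.3 = 0.1587 and zero contribution is dominant for anyone below.
Player E and Player F are above the threshold, contributing 54 each; the remaining 8 contribute 0. Total contributed: 108.
Player H keeps 54 and receives 6.3 × 108 × 2/50 = 27.22 from the restocking fund, for a payoff of 81.22.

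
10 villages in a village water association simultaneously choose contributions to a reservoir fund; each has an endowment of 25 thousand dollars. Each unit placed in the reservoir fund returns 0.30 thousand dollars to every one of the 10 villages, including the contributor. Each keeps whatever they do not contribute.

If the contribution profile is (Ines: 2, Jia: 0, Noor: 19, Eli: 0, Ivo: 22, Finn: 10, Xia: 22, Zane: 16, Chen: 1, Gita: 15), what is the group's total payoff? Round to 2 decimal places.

464.00 thousand dollars

Total contributed: 2 + 0 + 19 + 0 + 22 + 10 + 22 + 16 + 1 + 15 = 107; total kept: 10 × 25 − 107 = 143.
The reservoir fund pays out 0.30 × 10 × 107 = 321.00 in aggregate.
Group total = 143 + 321.00 = 464.00.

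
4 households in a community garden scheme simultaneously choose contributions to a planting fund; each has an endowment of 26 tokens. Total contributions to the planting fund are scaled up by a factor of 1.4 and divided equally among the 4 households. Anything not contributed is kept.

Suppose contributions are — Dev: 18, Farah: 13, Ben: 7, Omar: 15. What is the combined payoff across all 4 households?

Total contributed: 18 + 13 + 7 + 15 = 53; total kept: 4 × 26 − 53 = 51.
The planting fund pays out 1.4 × 53 = 74.20 in aggregate.
Group total = 51 + 74.20 = 125.20.

125.20 tokens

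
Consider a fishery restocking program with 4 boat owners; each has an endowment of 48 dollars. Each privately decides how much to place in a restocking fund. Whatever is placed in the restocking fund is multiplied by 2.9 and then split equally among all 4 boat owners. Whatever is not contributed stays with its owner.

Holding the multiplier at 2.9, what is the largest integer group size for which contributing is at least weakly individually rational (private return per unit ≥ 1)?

Private return per unit is 2.9/(group size), which is ≥ 1 whenever the group size is ≤ 2.9.
The largest such integer is 2.

2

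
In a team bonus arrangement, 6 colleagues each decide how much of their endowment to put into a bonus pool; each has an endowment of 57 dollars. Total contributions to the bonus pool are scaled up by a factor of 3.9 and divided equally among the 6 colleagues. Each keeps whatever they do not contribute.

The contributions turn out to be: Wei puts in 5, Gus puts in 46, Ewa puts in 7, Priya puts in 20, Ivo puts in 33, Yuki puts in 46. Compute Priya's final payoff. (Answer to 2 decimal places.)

Total contributed: 5 + 46 + 7 + 20 + 33 + 46 = 157.
Each receives 3.9 × 157 / 6 = 102.05 from the bonus pool.
Priya keeps 57 − 20 = 37, so Priya's payoff is 37 + 102.05 = 139.05.

139.05 dollars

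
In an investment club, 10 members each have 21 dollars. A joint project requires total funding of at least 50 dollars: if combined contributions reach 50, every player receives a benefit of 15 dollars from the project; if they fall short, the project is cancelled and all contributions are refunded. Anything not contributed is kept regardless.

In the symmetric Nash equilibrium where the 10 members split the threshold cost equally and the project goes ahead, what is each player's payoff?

Equal share of the threshold: 50/10 = 5.
At this profile no one gains by cutting their contribution: any cut drops the total below 50, the project is cancelled, contributions are refunded, and the deviator ends with 21, which is less than 21 − 5 + 15 = 31. Contributing more than 5 just wastes the excess. So contributing exactly 5 is a best response.
Each player's payoff: 21 − 5 + 15 = 31.

31 dollars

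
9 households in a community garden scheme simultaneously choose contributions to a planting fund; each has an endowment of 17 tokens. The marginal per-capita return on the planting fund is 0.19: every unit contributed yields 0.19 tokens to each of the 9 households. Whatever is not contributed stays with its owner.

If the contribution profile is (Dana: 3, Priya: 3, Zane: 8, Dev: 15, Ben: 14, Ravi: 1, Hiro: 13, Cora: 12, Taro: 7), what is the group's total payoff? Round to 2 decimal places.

206.96 tokens

Total contributed: 3 + 3 + 8 + 15 + 14 + 1 + 13 + 12 + 7 = 76; total kept: 9 × 17 − 76 = 77.
The planting fund pays out 0.19 × 9 × 76 = 129.96 in aggregate.
Group total = 77 + 129.96 = 206.96.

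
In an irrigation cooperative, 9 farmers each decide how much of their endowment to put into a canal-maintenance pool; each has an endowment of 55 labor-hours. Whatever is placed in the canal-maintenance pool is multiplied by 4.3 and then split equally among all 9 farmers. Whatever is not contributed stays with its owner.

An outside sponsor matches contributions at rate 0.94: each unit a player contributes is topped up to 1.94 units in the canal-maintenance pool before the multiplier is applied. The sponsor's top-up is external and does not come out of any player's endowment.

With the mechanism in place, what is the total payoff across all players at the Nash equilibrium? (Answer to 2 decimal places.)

495.00 labor-hours

The effective private return is 4.3 × 1.94 / 9 = 0.9269, which is still under 1, so the mechanism doesn't change anyone's dominant strategy: zero contribution.
Everyone keeps their endowment and the group total is 9 × 55 = 495.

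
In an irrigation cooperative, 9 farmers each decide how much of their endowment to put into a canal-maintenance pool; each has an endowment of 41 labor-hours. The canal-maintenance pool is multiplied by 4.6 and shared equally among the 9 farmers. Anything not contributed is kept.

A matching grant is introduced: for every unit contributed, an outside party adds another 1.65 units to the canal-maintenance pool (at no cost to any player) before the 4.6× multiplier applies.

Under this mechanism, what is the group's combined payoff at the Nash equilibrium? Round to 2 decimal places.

With the mechanism, a contributed unit returns 4.6 × 2.65 / 9 = 1.3544 per unit of net cost to the contributor — now above 1 — so contributing fully is weakly dominant for every player.
At the Nash equilibrium everyone contributes 41. Group total payoff = 4.6 × 2.65 × 369 = 4498.11.

4498.11 labor-hours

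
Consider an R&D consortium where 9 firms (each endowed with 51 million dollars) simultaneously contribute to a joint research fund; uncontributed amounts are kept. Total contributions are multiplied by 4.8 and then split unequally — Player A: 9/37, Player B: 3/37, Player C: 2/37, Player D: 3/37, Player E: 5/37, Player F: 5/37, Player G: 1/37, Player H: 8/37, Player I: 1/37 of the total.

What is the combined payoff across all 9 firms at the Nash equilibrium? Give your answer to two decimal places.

A player with share s gets back 4.8·s per unit contributed, so full contribution is dominant for anyone with s > 1/4.8 = 0.2083 and zero contribution is dominant for anyone below.
Player A and Player H clear that bar, contributing 51 each; the remaining 7 contribute 0. Total contributed: 102.
The joint research fund pays out 4.8 × 102 = 489.60 in total (split across the unequal shares, but the aggregate is all that matters for the group sum).
The 7 free-riders keep 51 each, adding 357. Group total = 357 + 489.60 = 846.60.

846.60 million dollars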